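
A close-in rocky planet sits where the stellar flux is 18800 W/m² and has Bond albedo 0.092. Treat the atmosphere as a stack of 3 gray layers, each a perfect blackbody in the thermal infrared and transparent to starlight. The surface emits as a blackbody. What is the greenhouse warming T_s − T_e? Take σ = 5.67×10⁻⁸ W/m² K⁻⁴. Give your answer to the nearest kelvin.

The effective emission temperature is T_e = [S(1−α)/(4σ)]^¼ = 523.8 K.
Surface: T_s = (4)^¼·T_e = 740.7 K.
So the greenhouse effect raises the surface by 740.7 − 523.8 = 217.0 K.

217 K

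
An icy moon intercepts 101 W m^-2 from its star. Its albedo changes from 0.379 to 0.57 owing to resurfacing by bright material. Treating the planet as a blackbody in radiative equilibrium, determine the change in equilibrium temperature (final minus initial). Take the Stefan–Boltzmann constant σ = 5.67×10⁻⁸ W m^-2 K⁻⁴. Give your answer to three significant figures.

With α = 0.379, T₁ = 129.0 K.
After:  T₂ = [101.0·0.43/(4σ)]^(1/4) = 117.6 K.
Change: 117.6 − 129.0 = -11.32 K.

-11.3 K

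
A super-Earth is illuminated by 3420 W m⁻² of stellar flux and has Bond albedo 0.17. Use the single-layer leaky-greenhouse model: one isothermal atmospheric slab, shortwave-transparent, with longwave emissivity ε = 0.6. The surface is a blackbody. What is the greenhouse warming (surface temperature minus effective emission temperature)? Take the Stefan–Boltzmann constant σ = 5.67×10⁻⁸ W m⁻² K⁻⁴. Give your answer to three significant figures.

At the top of the atmosphere, σT_e⁴ = S(1−α)/4 = 709.6 W m⁻², giving T_e = 334.5 K.
Surface balance with a leaky layer gives σT_s⁴ = σT_e⁴·2/(2−ε), so T_s = T_e·[2/(2−0.6)]^(1/4) = 365.7 K.
The atmosphere warms the surface by 31.19 K.

31.2 kelvin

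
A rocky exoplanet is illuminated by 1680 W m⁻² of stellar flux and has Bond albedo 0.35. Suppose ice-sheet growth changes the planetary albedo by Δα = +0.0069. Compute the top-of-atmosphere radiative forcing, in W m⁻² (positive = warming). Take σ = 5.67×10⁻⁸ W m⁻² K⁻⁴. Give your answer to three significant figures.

The change in absorbed flux is Δ[S(1−α)/4] = −SΔα/4 = -2.898 W m⁻².

-2.90 W m⁻²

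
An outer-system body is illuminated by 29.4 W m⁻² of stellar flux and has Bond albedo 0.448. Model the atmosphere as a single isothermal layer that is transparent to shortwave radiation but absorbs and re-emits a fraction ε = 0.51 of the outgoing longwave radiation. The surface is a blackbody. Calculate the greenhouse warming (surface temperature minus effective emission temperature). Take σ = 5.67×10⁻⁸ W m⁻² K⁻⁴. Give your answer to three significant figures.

7.02 K

Effective emission temperature (TOA balance): σT_e⁴ = S(1−α)/4 = 4.057 W m⁻² → T_e = 91.97 K.
The surface balance (absorbed SW + ε·downward IR = σT_s⁴) with T_a⁴ = T_s⁴/2 reduces to T_s = T_e·[2/(2−ε)]^¼ = 99.00 K.
T_s − T_e = 99.00 − 91.97 = 7.024 K.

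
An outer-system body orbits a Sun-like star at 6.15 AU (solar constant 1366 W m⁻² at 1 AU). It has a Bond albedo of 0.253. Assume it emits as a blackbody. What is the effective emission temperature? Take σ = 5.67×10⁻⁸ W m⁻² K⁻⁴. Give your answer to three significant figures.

By the inverse-square law, S = 1366/6.15² = 36.12 W m⁻².
The planet absorbs (1−α)S over its disc πR² and re-emits over 4πR², so the mean absorbed flux is (1−0.253)·36.12/4 = 6.745 W m⁻².
Set σT⁴ = 6.745 → T = (6.745/σ)^(1/4) = 104.4 K.

104 K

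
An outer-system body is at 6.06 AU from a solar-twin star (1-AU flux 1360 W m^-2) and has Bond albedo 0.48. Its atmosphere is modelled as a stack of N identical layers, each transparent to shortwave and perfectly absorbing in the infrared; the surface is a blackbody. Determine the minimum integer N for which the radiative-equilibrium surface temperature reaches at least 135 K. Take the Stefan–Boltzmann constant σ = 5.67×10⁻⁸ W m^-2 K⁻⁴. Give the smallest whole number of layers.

3

Irradiance scales as 1/d², so S = 1360 W m^-2 × (1/6.06)² = 37.03 W m^-2.
The effective emission temperature is T_e = [S(1−α)/(4σ)]^¼ = 95.99 K.
Need (N+1)T_e⁴ ≥ T_s⁴, i.e. N+1 ≥ (135/95.99)⁴ = 3.912.
So N ≥ 2.912; the smallest integer is N = 3.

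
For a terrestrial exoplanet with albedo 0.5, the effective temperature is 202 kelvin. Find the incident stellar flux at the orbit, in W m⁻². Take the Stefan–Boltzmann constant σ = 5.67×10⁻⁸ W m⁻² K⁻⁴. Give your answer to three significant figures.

755 W m⁻²

Invert the energy balance for S: S = 4σT⁴/(1−α).
The emitted flux is σT⁴ = 94.40 W m⁻².
S = 4·94.40/0.5 = 755.2 W m⁻².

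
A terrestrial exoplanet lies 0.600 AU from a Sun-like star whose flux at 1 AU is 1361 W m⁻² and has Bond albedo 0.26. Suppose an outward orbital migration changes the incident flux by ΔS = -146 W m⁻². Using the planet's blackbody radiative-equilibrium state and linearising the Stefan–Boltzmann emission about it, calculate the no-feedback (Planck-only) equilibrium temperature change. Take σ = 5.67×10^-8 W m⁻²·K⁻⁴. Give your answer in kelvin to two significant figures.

Flux at the orbit: S = 1361/(0.600)² = 3781 W m⁻².
Reference equilibrium: T_e = [S(1−α)/(4σ)]^(1/4) = 333.3 K.
ΔF = Δ[S(1−α)]/4 = (1−0.26)·-146/4 = -27.01 W m⁻².
The Planck feedback parameter is 4σT_e³ = 8.395 W m⁻²/K.
ΔT₀ = ΔF/λ_P = -27.01/8.395 = -3.22 K.

-3.2 K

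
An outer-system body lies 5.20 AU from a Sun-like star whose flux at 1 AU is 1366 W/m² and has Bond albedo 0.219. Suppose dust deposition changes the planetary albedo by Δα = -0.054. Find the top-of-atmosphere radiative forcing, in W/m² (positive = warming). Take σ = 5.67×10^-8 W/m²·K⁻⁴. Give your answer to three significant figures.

Flux at the orbit: S = 1366/(5.20)² = 50.52 W/m².
ΔF = −(S/4)Δα = −(50.52/4)×(-0.054) = 0.6820 W/m².

0.682 W/m²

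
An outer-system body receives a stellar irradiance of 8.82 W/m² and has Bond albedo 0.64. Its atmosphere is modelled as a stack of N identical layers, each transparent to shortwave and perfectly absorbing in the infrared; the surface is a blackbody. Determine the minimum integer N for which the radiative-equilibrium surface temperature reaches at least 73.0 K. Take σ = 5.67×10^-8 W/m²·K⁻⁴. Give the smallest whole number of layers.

The effective emission temperature is T_e = [S(1−α)/(4σ)]^¼ = 61.17 K.
Need (N+1)T_e⁴ ≥ T_s⁴, i.e. N+1 ≥ (73.0/61.17)⁴ = 2.028.
So N ≥ 1.028; the smallest integer is N = 2.

2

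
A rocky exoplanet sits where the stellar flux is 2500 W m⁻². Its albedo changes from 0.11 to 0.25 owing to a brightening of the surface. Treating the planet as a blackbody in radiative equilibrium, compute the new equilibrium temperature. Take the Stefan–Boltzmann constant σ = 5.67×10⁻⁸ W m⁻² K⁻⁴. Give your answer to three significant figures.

302 K

T₂ = [S(1−α₂)/(4σ)]^(1/4) = [2500·0.75/(4σ)]^(1/4) = 301.5 K.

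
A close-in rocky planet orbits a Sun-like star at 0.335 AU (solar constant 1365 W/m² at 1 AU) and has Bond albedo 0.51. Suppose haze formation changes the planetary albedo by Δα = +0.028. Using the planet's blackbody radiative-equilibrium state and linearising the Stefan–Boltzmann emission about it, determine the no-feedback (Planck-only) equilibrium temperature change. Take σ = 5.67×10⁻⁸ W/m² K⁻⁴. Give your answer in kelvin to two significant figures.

Irradiance scales as 1/d², so S = 1365 W/m² × (1/0.335)² = 12160 W/m².
The baseline emission temperature is T_e = 402.6 K.
TOA radiative forcing: ΔF = −S·Δα/4 = −12160·(+0.028)/4 = -85.14 W/m².
Planck response: λ_P = 4σT_e³ = 4·5.67×10⁻⁸·(402.6)³ = 14.80 W/m²/K.
ΔT₀ = ΔF/λ_P = -85.14/14.80 = -5.75 K.

-5.8 K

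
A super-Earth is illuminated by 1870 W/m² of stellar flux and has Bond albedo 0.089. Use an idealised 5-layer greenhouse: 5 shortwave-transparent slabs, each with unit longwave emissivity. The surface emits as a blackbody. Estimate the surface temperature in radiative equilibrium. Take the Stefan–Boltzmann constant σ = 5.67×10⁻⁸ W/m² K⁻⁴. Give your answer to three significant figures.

461 kelvin

The effective emission temperature is T_e = [S(1−α)/(4σ)]^¼ = 294.4 K.
With N = 5 opaque layers, T_s = (N+1)^(1/4)·T_e = 6^(1/4)·294.4 = 460.8 K.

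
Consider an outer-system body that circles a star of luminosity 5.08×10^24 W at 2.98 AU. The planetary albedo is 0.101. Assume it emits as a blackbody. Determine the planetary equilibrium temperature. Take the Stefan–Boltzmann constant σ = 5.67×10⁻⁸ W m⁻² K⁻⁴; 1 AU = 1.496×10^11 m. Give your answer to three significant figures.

53.3 kelvin

Orbital distance: d = 2.98 AU = 4.458×10^11 m.
S = L/(4πd²) = 2.034 W m⁻².
The planet absorbs (1−α)S over its disc πR² and re-emits over 4πR², so the mean absorbed flux is (1−0.101)·2.034/4 = 0.4571 W m⁻².
In equilibrium σT⁴ equals this, so T = 53.29 K.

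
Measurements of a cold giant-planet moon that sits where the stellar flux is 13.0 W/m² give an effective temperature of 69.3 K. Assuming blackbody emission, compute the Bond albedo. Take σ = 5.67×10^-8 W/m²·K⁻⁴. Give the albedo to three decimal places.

0.598

From σT⁴ = S(1−α)/4 we invert for α: 1−α = 4σT⁴/S.
σT⁴ = 1.308 W/m², so 4σT⁴ = 5.231 W/m².
1−α = 5.231/13.00 = 0.4024, so α = 0.5976.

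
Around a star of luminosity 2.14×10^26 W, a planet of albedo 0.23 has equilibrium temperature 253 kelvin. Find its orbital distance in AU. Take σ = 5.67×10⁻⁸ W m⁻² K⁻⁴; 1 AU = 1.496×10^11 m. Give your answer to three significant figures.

0.794 AU

The flux needed for this T is 4σT⁴/(1−0.23) = 1207 W m⁻².
From L = 4πd²S, d = √(2.14×10^26/(4π·1207)) = 1.188×10^11 m = 0.7941 AU.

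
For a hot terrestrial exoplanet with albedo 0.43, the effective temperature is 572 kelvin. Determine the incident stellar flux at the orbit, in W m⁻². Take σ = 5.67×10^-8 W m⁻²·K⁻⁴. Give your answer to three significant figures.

From S(1−α)/4 = σT⁴: S = 4σT⁴/(1−α).
The emitted flux is σT⁴ = 6070 W m⁻².
So S = 4×6070/(1−0.43) = 42590 W m⁻².

42600 W m⁻²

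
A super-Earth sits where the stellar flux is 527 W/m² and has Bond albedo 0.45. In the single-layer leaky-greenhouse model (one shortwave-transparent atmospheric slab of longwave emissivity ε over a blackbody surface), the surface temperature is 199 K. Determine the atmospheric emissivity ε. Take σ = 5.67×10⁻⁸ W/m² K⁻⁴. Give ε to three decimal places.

First, T_e = [527.0·(1−0.45)/(4σ)]^(1/4) = 189.1 K.
T_s⁴ = T_e⁴·2/(2−ε) → ε = 2 − 2(T_e/T_s)⁴ = 2 − 2·(189.1/199)⁴ = 0.3701.

0.370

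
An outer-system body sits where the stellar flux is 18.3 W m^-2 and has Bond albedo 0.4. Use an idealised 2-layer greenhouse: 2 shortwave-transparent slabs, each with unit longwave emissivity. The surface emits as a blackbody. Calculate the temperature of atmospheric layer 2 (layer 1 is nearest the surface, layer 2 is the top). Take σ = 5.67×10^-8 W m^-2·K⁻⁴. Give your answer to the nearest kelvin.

83 K

The effective emission temperature is T_e = [S(1−α)/(4σ)]^¼ = 83.41 K.
In the N-layer model, layer k (counted from the surface) has T_k = (N+1−k)^(1/4)·T_e.
With k = 2: T_2 = (2+1−2)^¼·83.41 K = 83.41 K.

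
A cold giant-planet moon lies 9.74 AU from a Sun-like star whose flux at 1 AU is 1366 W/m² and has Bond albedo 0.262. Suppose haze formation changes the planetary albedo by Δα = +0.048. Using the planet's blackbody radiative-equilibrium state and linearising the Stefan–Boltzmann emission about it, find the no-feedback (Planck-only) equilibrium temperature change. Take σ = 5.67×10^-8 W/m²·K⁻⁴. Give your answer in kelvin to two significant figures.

-1.3 kelvin

Irradiance scales as 1/d², so S = 1366 W/m² × (1/9.74)² = 14.40 W/m².
Reference equilibrium: T_e = [S(1−α)/(4σ)]^(1/4) = 82.73 K.
ΔF = −(S/4)Δα = −(14.40/4)×(+0.048) = -0.1728 W/m².
Linearising σT⁴ gives d(σT⁴)/dT = 4σT_e³ = 0.1284 W/m² per K.
So ΔT₀ = -0.1728/0.1284 = -1.35 K.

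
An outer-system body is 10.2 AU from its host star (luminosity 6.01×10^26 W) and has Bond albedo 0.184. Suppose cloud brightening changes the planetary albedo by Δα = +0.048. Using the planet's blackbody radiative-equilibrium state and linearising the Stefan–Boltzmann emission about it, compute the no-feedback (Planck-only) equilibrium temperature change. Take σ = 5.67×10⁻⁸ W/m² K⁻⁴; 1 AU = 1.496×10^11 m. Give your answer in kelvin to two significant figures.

-1.4 K

Orbital distance: d = 10.2 AU = 1.526×10^12 m.
Spreading L over a sphere of radius d: S = 6.01×10^26/(4π·1.53×10^12²) = 20.54 W/m².
The baseline emission temperature is T_e = 92.72 K.
ΔF = −(S/4)Δα = −(20.54/4)×(+0.048) = -0.2465 W/m².
Linearising σT⁴ gives d(σT⁴)/dT = 4σT_e³ = 0.1808 W/m² per K.
ΔT₀ = ΔF/λ_P = -0.2465/0.1808 = -1.36 K.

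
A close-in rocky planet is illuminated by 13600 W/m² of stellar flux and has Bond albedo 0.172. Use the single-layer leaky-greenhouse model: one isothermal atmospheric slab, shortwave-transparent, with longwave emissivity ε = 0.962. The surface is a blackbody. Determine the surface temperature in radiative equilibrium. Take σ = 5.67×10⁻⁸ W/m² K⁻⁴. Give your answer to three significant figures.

The planet radiates to space at T_e = [S(1−α)/(4σ)]^(1/4) = 472.0 K.
The surface balance (absorbed SW + ε·downward IR = σT_s⁴) with T_a⁴ = T_s⁴/2 reduces to T_s = T_e·[2/(2−ε)]^¼ = 556.1 K.

556 K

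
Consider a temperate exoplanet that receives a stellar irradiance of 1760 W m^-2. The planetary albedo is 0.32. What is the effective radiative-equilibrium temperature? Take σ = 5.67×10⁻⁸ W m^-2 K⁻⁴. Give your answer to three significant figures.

Averaging over the sphere, the absorbed flux is S(1−α)/4 = 299.2 W m^-2.
Balancing against σT⁴: T = (299.2/5.67×10⁻⁸)^(1/4) = 269.5 K.

270 kelvin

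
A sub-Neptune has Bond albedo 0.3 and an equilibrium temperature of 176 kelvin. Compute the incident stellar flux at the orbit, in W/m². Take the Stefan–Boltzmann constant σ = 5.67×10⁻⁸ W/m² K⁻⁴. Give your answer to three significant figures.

311 W/m²

Invert the energy balance for S: S = 4σT⁴/(1−α).
σT⁴ = 5.67×10⁻⁸·(176)⁴ = 54.40 W/m².
S = 4·54.40/0.7 = 310.9 W/m².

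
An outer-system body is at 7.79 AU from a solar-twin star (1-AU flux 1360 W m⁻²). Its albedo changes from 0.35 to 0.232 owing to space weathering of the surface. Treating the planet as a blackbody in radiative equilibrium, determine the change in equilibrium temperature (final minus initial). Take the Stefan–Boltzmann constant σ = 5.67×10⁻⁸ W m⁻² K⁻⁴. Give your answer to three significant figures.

By the inverse-square law, S = 1360/7.79² = 22.41 W m⁻².
Before: T₁ = [22.41·0.65/(4σ)]^(1/4) = 89.52 K.
With α = 0.232, T₂ = 93.34 K.
ΔT = T₂ − T₁ = 3.812 K.

3.81 K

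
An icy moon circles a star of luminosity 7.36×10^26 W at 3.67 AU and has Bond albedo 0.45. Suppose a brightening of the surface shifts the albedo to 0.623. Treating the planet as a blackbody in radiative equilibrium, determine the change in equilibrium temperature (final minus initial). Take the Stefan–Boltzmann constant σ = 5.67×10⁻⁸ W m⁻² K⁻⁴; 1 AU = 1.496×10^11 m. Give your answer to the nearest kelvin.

-13 K

d = 3.67 × 1.496×10^11 m = 5.490×10^11 m.
Flux at the orbit: S = L/(4πd²) = 7.36×10^26/(4π·(5.49×10^11)²) = 194.3 W m⁻².
Before: T₁ = [194.3·0.55/(4σ)]^(1/4) = 147.3 K.
After:  T₂ = [194.3·0.377/(4σ)]^(1/4) = 134.1 K.
Change: 134.1 − 147.3 = -13.27 K.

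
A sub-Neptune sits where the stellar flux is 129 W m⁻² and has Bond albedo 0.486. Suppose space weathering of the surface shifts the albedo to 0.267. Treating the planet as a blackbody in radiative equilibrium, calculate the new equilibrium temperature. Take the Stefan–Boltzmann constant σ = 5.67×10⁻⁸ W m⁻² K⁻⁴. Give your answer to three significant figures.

T₂ = [S(1−α₂)/(4σ)]^(1/4) = [129.0·0.733/(4σ)]^(1/4) = 142.9 K.

143 K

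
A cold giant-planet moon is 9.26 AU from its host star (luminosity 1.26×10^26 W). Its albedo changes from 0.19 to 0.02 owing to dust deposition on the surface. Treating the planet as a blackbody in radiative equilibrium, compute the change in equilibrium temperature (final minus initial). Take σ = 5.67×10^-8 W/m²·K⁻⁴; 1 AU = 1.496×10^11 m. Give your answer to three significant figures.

3.21 kelvin

d = 9.26 × 1.496×10^11 m = 1.385×10^12 m.
S = L/(4πd²) = 5.225 W/m².
With α = 0.19, T₁ = 65.72 K.
Final:   T₂ = [S(1−0.02)/(4σ)]^(1/4) = 68.93 K.
ΔT = T₂ − T₁ = 3.206 K.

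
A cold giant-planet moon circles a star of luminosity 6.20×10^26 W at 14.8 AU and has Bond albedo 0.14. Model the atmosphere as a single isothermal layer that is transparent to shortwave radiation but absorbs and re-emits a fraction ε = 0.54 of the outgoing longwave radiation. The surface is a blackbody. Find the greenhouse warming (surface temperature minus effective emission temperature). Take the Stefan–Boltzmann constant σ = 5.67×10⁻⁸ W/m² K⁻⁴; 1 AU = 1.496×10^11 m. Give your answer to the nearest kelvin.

d = 14.8 × 1.496×10^11 m = 2.214×10^12 m.
Flux at the orbit: S = L/(4πd²) = 6.20×10^26/(4π·(2.21×10^12)²) = 10.06 W/m².
At the top of the atmosphere, σT_e⁴ = S(1−α)/4 = 2.164 W/m², giving T_e = 78.60 K.
Surface balance with a leaky layer gives σT_s⁴ = σT_e⁴·2/(2−ε), so T_s = T_e·[2/(2−0.54)]^(1/4) = 85.03 K.
T_s − T_e = 85.03 − 78.60 = 6.434 K.

6 K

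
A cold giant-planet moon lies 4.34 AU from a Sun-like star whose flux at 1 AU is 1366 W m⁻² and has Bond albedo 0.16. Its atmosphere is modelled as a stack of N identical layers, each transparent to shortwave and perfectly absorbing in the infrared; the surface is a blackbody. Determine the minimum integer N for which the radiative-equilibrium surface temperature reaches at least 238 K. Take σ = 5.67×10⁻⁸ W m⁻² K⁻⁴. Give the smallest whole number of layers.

11

By the inverse-square law, S = 1366/4.34² = 72.52 W m⁻².
The effective emission temperature is T_e = [S(1−α)/(4σ)]^¼ = 128.0 K.
Since T_s⁴ = (N+1)T_e⁴, we need N ≥ (T_s/T_e)⁴ − 1 = 10.945.
The minimum whole number is N = 11.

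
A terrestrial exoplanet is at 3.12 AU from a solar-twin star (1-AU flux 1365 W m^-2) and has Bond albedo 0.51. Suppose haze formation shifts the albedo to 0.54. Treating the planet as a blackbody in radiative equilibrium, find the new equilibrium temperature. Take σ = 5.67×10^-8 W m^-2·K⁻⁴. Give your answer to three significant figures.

130 K

Irradiance scales as 1/d², so S = 1365 W m^-2 × (1/3.12)² = 140.2 W m^-2.
T₂ = [S(1−α₂)/(4σ)]^(1/4) = [140.2·0.46/(4σ)]^(1/4) = 129.9 K.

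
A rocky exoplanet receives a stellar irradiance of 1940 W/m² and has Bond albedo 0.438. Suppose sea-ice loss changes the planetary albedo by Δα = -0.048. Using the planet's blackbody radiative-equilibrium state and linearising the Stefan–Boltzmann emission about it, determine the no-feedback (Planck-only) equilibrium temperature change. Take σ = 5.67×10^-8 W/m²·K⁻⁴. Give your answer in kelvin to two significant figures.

5.6 kelvin

The baseline emission temperature is T_e = 263.3 K.
The change in absorbed flux is Δ[S(1−α)/4] = −SΔα/4 = 23.28 W/m².
The Planck feedback parameter is 4σT_e³ = 4.141 W/m²/K.
ΔT₀ = ΔF/λ_P = 23.28/4.141 = 5.62 K.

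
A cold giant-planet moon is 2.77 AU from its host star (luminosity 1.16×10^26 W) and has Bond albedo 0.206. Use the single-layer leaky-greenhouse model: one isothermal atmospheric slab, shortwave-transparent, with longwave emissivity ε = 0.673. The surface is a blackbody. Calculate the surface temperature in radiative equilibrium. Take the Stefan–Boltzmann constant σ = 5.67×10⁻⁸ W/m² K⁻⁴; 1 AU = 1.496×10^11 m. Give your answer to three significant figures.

130 kelvin

d = 2.77 × 1.496×10^11 m = 4.144×10^11 m.
Spreading L over a sphere of radius d: S = 1.16×10^26/(4π·4.14×10^11²) = 53.76 W/m².
The planet radiates to space at T_e = [S(1−α)/(4σ)]^(1/4) = 117.1 K.
Surface balance with a leaky layer gives σT_s⁴ = σT_e⁴·2/(2−ε), so T_s = T_e·[2/(2−0.673)]^(1/4) = 129.8 K.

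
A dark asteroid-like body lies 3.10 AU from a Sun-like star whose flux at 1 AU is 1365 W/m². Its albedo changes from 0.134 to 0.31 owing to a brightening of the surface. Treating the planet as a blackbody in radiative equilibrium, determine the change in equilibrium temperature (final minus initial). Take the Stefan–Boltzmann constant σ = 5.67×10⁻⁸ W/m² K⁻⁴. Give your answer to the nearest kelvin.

-8 K

Flux at the orbit: S = 1365/(3.10)² = 142.0 W/m².
Initial: T₁ = [S(1−0.134)/(4σ)]^(1/4) = 152.6 K.
After:  T₂ = [142.0·0.69/(4σ)]^(1/4) = 144.2 K.
Change: 144.2 − 152.6 = -8.426 K.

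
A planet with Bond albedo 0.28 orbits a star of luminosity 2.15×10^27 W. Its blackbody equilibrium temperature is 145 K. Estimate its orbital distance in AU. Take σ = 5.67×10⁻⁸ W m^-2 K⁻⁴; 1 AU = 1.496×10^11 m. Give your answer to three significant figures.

7.41 AU

Required flux: S = 4σT⁴/(1−α) = 139.2 W m^-2.
From L = 4πd²S, d = √(2.15×10^27/(4π·139.2)) = 1.108×10^12 m = 7.410 AU.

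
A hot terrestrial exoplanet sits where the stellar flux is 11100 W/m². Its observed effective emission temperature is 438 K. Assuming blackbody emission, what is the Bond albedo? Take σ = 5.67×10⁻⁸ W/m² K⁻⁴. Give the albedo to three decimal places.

0.248

Energy balance: S(1−α)/4 = σT⁴, so 1−α = 4σT⁴/S.
4σT⁴ = 4·5.67×10⁻⁸·(438)⁴ = 8347 W/m².
1−α = 8347/11100 = 0.7520, so α = 0.2480.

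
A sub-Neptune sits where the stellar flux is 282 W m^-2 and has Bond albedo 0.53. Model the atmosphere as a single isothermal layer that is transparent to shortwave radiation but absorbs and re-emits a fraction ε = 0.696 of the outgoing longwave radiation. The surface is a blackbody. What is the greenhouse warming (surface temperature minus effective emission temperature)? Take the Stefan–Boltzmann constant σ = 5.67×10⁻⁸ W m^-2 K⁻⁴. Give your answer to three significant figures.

17.5 K

At the top of the atmosphere, σT_e⁴ = S(1−α)/4 = 33.13 W m^-2, giving T_e = 155.5 K.
The surface balance (absorbed SW + ε·downward IR = σT_s⁴) with T_a⁴ = T_s⁴/2 reduces to T_s = T_e·[2/(2−ε)]^¼ = 173.0 K.
T_s − T_e = 173.0 − 155.5 = 17.55 K.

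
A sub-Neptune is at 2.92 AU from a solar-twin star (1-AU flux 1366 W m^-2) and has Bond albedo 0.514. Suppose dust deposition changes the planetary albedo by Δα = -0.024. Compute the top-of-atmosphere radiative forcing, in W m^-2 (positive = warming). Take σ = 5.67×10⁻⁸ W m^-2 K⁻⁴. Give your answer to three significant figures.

0.961 W m^-2

Irradiance scales as 1/d², so S = 1366 W m^-2 × (1/2.92)² = 160.2 W m^-2.
TOA radiative forcing: ΔF = −S·Δα/4 = −160.2·(-0.024)/4 = 0.9612 W m^-2.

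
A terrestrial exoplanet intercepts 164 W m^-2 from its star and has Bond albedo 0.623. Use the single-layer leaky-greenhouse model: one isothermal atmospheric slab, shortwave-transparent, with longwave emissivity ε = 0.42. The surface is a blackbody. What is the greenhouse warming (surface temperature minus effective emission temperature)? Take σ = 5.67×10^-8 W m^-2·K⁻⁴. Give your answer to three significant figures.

The planet radiates to space at T_e = [S(1−α)/(4σ)]^(1/4) = 128.5 K.
Surface balance with a leaky layer gives σT_s⁴ = σT_e⁴·2/(2−ε), so T_s = T_e·[2/(2−0.42)]^(1/4) = 136.3 K.
T_s − T_e = 136.3 − 128.5 = 7.800 K.

7.80 K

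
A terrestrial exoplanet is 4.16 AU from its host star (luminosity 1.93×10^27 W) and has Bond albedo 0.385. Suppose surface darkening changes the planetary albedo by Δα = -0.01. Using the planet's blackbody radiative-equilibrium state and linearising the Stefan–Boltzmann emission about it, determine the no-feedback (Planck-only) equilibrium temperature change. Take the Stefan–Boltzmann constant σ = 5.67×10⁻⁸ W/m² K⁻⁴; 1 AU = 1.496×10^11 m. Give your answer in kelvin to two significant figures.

Orbital distance: d = 4.16 AU = 6.223×10^11 m.
Spreading L over a sphere of radius d: S = 1.93×10^27/(4π·6.22×10^11²) = 396.5 W/m².
Unperturbed T_e = [396.5·(1−0.385)/(4σ)]^¼ = 181.1 K.
The change in absorbed flux is Δ[S(1−α)/4] = −SΔα/4 = 0.9914 W/m².
Linearising σT⁴ gives d(σT⁴)/dT = 4σT_e³ = 1.347 W/m² per K.
Hence the no-feedback warming is ΔF/(4σT_e³) = 0.736 K.

0.74 kelvin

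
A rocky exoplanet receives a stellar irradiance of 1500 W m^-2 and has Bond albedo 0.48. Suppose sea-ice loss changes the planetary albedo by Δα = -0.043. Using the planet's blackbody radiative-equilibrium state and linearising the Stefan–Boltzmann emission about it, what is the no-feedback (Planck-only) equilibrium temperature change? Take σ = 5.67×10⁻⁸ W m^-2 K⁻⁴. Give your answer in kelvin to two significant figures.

5.0 K

Reference equilibrium: T_e = [S(1−α)/(4σ)]^(1/4) = 242.2 K.
The change in absorbed flux is Δ[S(1−α)/4] = −SΔα/4 = 16.12 W m^-2.
Planck response: λ_P = 4σT_e³ = 4·5.67×10⁻⁸·(242.2)³ = 3.221 W m^-2/K.
Hence the no-feedback warming is ΔF/(4σT_e³) = 5.01 K.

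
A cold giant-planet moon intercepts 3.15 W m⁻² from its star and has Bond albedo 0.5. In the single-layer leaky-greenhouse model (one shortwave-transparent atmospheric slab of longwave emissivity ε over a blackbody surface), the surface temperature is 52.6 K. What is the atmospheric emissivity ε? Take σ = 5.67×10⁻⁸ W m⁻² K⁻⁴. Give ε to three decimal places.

0.186

TOA balance gives T_e = 51.33 K.
Since (2−ε)/2 = (T_e/T_s)⁴ = 0.9072, ε = 0.1856.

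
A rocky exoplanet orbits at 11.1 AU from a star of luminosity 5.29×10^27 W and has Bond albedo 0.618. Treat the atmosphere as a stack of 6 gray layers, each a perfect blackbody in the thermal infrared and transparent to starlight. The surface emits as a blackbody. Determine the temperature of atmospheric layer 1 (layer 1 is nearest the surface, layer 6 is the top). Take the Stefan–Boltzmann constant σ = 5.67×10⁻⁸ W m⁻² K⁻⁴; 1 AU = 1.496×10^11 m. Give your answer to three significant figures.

198 K

Orbital distance: d = 11.1 AU = 1.661×10^12 m.
Flux at the orbit: S = L/(4πd²) = 5.29×10^27/(4π·(1.66×10^12)²) = 152.7 W m⁻².
Top-of-atmosphere balance: σT_e⁴ = S(1−α)/4 = 14.58 W m⁻² → T_e = 126.6 K.
In the N-layer model, layer k (counted from the surface) has T_k = (N+1−k)^(1/4)·T_e.
With k = 1: T_1 = (6+1−1)^¼·126.6 K = 198.2 K.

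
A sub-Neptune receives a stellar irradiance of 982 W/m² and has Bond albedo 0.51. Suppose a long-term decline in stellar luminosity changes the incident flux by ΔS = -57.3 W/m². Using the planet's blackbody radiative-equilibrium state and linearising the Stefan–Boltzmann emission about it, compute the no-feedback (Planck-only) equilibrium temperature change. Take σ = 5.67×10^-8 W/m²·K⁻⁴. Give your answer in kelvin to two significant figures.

-3.1 kelvin

The baseline emission temperature is T_e = 214.6 K.
TOA radiative forcing: ΔF = (1−α)ΔS/4 = 0.49·(-57.3)/4 = -7.019 W/m².
Planck response: λ_P = 4σT_e³ = 4·5.67×10⁻⁸·(214.6)³ = 2.242 W/m²/K.
ΔT₀ = ΔF/λ_P = -7.019/2.242 = -3.13 K.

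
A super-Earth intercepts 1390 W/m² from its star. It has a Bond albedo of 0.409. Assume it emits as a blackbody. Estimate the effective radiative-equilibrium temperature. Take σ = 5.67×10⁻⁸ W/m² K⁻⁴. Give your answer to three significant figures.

Averaging over the sphere, the absorbed flux is S(1−α)/4 = 205.4 W/m².
Balancing against σT⁴: T = (205.4/5.67×10⁻⁸)^(1/4) = 245.3 K.

245 K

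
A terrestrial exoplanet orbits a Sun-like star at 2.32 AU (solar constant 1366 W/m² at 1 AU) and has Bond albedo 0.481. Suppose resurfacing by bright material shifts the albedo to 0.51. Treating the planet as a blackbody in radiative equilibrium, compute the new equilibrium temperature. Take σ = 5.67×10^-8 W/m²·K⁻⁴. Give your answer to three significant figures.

Flux at the orbit: S = 1366/(2.32)² = 253.8 W/m².
New equilibrium: T₂ = [(1−0.51)·253.8/(4σ)]^(1/4) = 153.0 K.

153 K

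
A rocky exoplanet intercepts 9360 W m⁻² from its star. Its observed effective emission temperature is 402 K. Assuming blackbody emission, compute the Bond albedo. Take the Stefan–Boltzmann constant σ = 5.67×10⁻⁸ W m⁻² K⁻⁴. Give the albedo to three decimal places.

0.367

From σT⁴ = S(1−α)/4 we invert for α: 1−α = 4σT⁴/S.
σT⁴ = 1481 W m⁻², so 4σT⁴ = 5923 W m⁻².
Hence α = 1 − 5923/9360 = 0.3672.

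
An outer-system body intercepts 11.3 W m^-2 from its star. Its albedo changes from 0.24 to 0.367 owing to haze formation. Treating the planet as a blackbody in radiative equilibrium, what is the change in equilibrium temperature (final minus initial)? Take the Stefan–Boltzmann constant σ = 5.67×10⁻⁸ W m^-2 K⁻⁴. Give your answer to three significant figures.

Initial: T₁ = [S(1−0.24)/(4σ)]^(1/4) = 78.44 K.
With α = 0.367, T₂ = 74.94 K.
ΔT = T₂ − T₁ = -3.505 K.

-3.51 K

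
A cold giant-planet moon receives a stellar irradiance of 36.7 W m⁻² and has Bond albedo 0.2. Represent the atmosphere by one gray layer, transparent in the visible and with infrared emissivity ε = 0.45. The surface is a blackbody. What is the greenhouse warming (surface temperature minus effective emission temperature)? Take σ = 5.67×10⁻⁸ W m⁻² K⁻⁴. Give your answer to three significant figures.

At the top of the atmosphere, σT_e⁴ = S(1−α)/4 = 7.340 W m⁻², giving T_e = 106.7 K.
For a single slab of emissivity ε, T_s⁴ = 2T_e⁴/(2−ε); thus T_s = 106.7·(1.29)^(1/4) = 113.7 K.
Greenhouse warming: T_s − T_e = 7.018 K.

7.02 K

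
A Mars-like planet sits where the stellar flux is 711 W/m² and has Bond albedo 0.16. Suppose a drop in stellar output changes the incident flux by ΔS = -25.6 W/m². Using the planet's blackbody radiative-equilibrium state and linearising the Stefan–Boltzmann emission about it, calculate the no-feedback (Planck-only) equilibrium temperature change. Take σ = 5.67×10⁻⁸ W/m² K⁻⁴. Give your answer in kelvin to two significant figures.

-2.0 K

Reference equilibrium: T_e = [S(1−α)/(4σ)]^(1/4) = 226.5 K.
TOA radiative forcing: ΔF = (1−α)ΔS/4 = 0.84·(-25.6)/4 = -5.376 W/m².
The Planck feedback parameter is 4σT_e³ = 2.636 W/m²/K.
Hence the no-feedback warming is ΔF/(4σT_e³) = -2.04 K.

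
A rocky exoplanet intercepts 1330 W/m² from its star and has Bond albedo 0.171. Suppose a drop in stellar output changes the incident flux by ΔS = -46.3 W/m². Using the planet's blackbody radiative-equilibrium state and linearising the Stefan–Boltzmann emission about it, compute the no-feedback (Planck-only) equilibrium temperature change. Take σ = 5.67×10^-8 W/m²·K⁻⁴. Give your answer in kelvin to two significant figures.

The baseline emission temperature is T_e = 264.1 K.
TOA radiative forcing: ΔF = (1−α)ΔS/4 = 0.829·(-46.3)/4 = -9.596 W/m².
Linearising σT⁴ gives d(σT⁴)/dT = 4σT_e³ = 4.176 W/m² per K.
ΔT₀ = ΔF/λ_P = -9.596/4.176 = -2.30 K.

-2.3 K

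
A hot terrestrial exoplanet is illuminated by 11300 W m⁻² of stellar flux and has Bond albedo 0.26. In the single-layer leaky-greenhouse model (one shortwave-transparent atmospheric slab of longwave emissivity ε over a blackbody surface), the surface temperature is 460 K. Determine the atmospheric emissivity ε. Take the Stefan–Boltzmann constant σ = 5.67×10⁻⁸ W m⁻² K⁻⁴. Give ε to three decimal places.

TOA balance gives T_e = 438.2 K.
Inverting T_s⁴ = 2T_e⁴/(2−ε): (T_e/T_s)⁴ = 0.8234, so ε = 2(1 − 0.8234) = 0.3531.

0.353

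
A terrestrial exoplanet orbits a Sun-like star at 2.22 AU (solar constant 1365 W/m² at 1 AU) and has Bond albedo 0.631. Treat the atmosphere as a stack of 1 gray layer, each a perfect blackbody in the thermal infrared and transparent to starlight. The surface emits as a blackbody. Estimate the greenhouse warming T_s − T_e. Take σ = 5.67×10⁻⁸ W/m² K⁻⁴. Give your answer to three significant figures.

27.6 K

Irradiance scales as 1/d², so S = 1365 W/m² × (1/2.22)² = 277.0 W/m².
Top-of-atmosphere balance: σT_e⁴ = S(1−α)/4 = 25.55 W/m² → T_e = 145.7 K.
T_s = (N+1)^(1/4)·T_e = 173.3 K.
So the greenhouse effect raises the surface by 173.3 − 145.7 = 27.57 K.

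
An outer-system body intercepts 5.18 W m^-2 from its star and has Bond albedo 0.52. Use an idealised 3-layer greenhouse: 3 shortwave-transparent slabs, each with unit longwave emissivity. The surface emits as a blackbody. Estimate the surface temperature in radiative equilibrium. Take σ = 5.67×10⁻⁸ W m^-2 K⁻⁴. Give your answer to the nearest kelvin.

81 K

The effective emission temperature is T_e = [S(1−α)/(4σ)]^¼ = 57.54 K.
For an N-layer opaque stack, T_s⁴ = (N+1)T_e⁴, hence T_s = (4)^(1/4)×57.54 K = 81.38 K.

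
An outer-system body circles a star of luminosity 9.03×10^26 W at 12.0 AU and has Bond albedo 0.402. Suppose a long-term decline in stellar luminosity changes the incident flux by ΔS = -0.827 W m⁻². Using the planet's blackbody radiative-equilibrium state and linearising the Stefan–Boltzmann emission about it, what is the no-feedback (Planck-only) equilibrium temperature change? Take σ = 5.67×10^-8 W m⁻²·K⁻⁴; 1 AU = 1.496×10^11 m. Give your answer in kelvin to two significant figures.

-0.81 K

Orbital distance: d = 12.0 AU = 1.795×10^12 m.
Spreading L over a sphere of radius d: S = 9.03×10^26/(4π·1.80×10^12²) = 22.30 W m⁻².
Unperturbed T_e = [22.30·(1−0.402)/(4σ)]^¼ = 87.56 K.
Only a fraction (1−α) is absorbed and it's spread over 4πR², so ΔF = (1−α)ΔS/4 = -0.1236 W m⁻².
Planck response: λ_P = 4σT_e³ = 4·5.67×10⁻⁸·(87.56)³ = 0.1523 W m⁻²/K.
So ΔT₀ = -0.1236/0.1523 = -0.812 K.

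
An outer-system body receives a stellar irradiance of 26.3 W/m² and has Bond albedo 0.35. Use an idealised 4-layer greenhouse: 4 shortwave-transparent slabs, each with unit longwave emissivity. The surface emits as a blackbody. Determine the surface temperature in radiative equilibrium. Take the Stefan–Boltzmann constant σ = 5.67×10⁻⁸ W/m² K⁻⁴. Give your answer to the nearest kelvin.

The effective emission temperature is T_e = [S(1−α)/(4σ)]^¼ = 93.18 K.
For an N-layer opaque stack, T_s⁴ = (N+1)T_e⁴, hence T_s = (5)^(1/4)×93.18 K = 139.3 K.

139 K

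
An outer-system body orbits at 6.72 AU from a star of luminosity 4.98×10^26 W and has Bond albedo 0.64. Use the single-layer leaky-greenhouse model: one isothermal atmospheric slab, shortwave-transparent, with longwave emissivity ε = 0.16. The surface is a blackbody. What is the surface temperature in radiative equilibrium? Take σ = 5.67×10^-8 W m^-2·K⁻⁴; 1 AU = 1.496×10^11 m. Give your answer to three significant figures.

90.7 K

Orbital distance: d = 6.72 AU = 1.005×10^12 m.
Flux at the orbit: S = L/(4πd²) = 4.98×10^26/(4π·(1.01×10^12)²) = 39.21 W m^-2.
Effective emission temperature (TOA balance): σT_e⁴ = S(1−α)/4 = 3.529 W m^-2 → T_e = 88.82 K.
For a single slab of emissivity ε, T_s⁴ = 2T_e⁴/(2−ε); thus T_s = 88.82·(1.087)^(1/4) = 90.69 K.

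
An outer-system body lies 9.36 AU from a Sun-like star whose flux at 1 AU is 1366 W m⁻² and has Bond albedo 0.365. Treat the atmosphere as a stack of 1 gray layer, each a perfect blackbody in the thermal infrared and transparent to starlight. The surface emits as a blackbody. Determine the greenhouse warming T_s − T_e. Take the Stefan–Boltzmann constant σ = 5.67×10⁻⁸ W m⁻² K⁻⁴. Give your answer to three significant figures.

15.4 K

Flux at the orbit: S = 1366/(9.36)² = 15.59 W m⁻².
The effective emission temperature is T_e = [S(1−α)/(4σ)]^¼ = 81.28 K.
T_s = (N+1)^(1/4)·T_e = 96.66 K.
So the greenhouse effect raises the surface by 96.66 − 81.28 = 15.38 K.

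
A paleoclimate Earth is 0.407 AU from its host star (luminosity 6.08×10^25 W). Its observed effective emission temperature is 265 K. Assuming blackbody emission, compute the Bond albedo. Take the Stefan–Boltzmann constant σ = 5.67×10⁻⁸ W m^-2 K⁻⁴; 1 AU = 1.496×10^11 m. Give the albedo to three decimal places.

0.143

d = 0.407 × 1.496×10^11 m = 6.089×10^10 m.
Flux at the orbit: S = L/(4πd²) = 6.08×10^25/(4π·(6.09×10^10)²) = 1305 W m^-2.
Rearranging the radiative balance, α = 1 − 4σT⁴/S.
σT⁴ = 279.6 W m^-2, so 4σT⁴ = 1118 W m^-2.
1−α = 1118/1305 = 0.8570, so α = 0.1430.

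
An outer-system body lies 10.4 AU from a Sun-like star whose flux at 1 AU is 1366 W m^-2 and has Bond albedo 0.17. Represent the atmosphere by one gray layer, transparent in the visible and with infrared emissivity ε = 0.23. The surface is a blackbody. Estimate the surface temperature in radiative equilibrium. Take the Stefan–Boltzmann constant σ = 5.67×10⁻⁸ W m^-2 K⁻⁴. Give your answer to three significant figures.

Flux at the orbit: S = 1366/(10.4)² = 12.63 W m^-2.
At the top of the atmosphere, σT_e⁴ = S(1−α)/4 = 2.621 W m^-2, giving T_e = 82.45 K.
Surface balance with a leaky layer gives σT_s⁴ = σT_e⁴·2/(2−ε), so T_s = T_e·[2/(2−0.23)]^(1/4) = 85.01 K.

85.0 kelvin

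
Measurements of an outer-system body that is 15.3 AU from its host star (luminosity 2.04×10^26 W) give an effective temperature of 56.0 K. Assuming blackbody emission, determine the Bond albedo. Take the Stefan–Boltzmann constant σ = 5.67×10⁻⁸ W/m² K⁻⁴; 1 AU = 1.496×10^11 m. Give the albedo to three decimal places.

0.280

Orbital distance: d = 15.3 AU = 2.289×10^12 m.
S = L/(4πd²) = 3.099 W/m².
Energy balance: S(1−α)/4 = σT⁴, so 1−α = 4σT⁴/S.
σT⁴ = 0.5576 W/m², so 4σT⁴ = 2.230 W/m².
1−α = 2.230/3.099 = 0.7198, so α = 0.2802.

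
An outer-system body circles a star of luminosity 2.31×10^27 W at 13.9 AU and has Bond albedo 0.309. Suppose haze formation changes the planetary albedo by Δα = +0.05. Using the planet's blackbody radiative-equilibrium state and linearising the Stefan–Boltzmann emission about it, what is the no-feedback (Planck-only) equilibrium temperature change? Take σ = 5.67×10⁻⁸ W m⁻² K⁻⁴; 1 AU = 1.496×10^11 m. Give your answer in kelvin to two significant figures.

-1.9 kelvin

d = 13.9 × 1.496×10^11 m = 2.079×10^12 m.
Flux at the orbit: S = L/(4πd²) = 2.31×10^27/(4π·(2.08×10^12)²) = 42.51 W m⁻².
Reference equilibrium: T_e = [S(1−α)/(4σ)]^(1/4) = 106.7 K.
TOA radiative forcing: ΔF = −S·Δα/4 = −42.51·(+0.05)/4 = -0.5314 W m⁻².
Planck response: λ_P = 4σT_e³ = 4·5.67×10⁻⁸·(106.7)³ = 0.2754 W m⁻²/K.
Hence the no-feedback warming is ΔF/(4σT_e³) = -1.93 K.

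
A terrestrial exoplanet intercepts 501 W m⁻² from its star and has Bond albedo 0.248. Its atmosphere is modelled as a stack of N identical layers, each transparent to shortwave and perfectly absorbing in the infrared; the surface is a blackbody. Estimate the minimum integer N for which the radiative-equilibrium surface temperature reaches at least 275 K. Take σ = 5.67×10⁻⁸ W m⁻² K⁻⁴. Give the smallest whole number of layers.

3

The effective emission temperature is T_e = [S(1−α)/(4σ)]^¼ = 201.9 K.
T_s = (N+1)^(1/4)·T_e ≥ 275 K requires N+1 ≥ (T_s/T_e)⁴ = (275/201.9)⁴ = 3.443.
So N ≥ 2.443; the smallest integer is N = 3.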